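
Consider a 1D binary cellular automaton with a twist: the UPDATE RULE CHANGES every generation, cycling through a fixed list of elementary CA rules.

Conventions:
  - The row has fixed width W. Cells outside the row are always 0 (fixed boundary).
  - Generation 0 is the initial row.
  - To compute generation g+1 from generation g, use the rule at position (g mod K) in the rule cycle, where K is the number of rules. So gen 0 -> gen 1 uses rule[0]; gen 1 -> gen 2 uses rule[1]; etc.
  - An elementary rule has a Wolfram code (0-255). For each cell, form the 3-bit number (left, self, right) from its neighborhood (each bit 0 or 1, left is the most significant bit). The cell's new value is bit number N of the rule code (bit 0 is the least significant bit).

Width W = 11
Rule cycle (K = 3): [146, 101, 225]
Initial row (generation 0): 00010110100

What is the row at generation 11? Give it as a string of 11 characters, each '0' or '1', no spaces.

Answer: 10111110101

Derivation:
Gen 0: 00010110100
Gen 1 (rule 146): 00100000010
Gen 2 (rule 101): 10101111010
Gen 3 (rule 225): 01010111100
Gen 4 (rule 146): 10000011010
Gen 5 (rule 101): 10111001110
Gen 6 (rule 225): 01011000110
Gen 7 (rule 146): 10000101001
Gen 8 (rule 101): 10110111001
Gen 9 (rule 225): 01011011000
Gen 10 (rule 146): 10000000100
Gen 11 (rule 101): 10111110101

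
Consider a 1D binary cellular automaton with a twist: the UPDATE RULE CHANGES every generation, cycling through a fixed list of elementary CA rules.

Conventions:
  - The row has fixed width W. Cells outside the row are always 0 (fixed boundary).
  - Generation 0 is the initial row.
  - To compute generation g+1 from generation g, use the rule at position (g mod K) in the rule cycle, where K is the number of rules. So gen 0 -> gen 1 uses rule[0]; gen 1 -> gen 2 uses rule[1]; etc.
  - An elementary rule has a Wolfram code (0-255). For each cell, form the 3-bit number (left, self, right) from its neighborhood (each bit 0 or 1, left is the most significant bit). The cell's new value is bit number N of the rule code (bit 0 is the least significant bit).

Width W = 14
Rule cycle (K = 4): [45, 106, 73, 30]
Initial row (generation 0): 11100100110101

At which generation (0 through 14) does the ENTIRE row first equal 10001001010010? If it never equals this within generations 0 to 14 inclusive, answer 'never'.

Gen 0: 11100100110101
Gen 1 (rule 45): 10000100101111
Gen 2 (rule 106): 00001001011001
Gen 3 (rule 73): 11100000011000
Gen 4 (rule 30): 10010000110100
Gen 5 (rule 45): 10010110101101
Gen 6 (rule 106): 00101111011110
Gen 7 (rule 73): 10001001010010
Gen 8 (rule 30): 11011111011111
Gen 9 (rule 45): 10110000110000
Gen 10 (rule 106): 01110001110000
Gen 11 (rule 73): 01010101010111
Gen 12 (rule 30): 11010101010100
Gen 13 (rule 45): 10111111111101
Gen 14 (rule 106): 01100000000110

Answer: 7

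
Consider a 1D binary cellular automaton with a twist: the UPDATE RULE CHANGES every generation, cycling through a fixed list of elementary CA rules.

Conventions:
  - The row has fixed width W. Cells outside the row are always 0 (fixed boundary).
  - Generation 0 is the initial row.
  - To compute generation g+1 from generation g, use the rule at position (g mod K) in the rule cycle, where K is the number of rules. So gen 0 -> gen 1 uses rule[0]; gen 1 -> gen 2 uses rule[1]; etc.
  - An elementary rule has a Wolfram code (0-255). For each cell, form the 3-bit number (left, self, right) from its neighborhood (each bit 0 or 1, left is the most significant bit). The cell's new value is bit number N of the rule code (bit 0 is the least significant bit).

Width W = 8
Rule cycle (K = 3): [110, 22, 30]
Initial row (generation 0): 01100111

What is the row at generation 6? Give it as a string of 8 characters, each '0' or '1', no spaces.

Gen 0: 01100111
Gen 1 (rule 110): 11101101
Gen 2 (rule 22): 00000001
Gen 3 (rule 30): 00000011
Gen 4 (rule 110): 00000111
Gen 5 (rule 22): 00001000
Gen 6 (rule 30): 00011100

Answer: 00011100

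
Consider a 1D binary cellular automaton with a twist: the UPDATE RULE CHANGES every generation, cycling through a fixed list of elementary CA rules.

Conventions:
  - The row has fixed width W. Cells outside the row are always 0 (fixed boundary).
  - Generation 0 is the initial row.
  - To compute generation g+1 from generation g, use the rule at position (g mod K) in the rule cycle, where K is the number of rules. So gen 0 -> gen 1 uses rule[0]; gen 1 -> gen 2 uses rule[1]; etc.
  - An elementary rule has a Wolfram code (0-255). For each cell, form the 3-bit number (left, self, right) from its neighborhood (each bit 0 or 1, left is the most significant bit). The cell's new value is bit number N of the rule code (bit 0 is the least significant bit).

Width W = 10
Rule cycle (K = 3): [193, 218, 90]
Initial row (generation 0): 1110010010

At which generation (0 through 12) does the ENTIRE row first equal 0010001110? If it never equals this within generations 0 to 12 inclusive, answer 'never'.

Answer: never

Derivation:
Gen 0: 1110010010
Gen 1 (rule 193): 0110000000
Gen 2 (rule 218): 1111000000
Gen 3 (rule 90): 1001100000
Gen 4 (rule 193): 0000101111
Gen 5 (rule 218): 0001001111
Gen 6 (rule 90): 0010111001
Gen 7 (rule 193): 1000011000
Gen 8 (rule 218): 0100111100
Gen 9 (rule 90): 1011100110
Gen 10 (rule 193): 0001100010
Gen 11 (rule 218): 0011110101
Gen 12 (rule 90): 0110010000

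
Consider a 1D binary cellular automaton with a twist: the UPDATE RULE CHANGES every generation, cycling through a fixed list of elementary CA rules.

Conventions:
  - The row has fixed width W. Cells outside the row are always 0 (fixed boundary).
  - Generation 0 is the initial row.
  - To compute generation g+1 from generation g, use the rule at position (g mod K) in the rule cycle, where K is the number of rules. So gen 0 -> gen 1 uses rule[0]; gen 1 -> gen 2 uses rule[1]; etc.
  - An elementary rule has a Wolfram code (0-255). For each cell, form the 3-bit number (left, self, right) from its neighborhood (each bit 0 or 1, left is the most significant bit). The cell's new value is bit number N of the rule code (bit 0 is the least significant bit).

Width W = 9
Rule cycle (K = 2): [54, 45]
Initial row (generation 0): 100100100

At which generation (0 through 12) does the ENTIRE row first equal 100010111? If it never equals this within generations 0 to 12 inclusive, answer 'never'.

Gen 0: 100100100
Gen 1 (rule 54): 111111110
Gen 2 (rule 45): 100000000
Gen 3 (rule 54): 110000000
Gen 4 (rule 45): 100111111
Gen 5 (rule 54): 111000000
Gen 6 (rule 45): 100011111
Gen 7 (rule 54): 110100000
Gen 8 (rule 45): 101101111
Gen 9 (rule 54): 110010000
Gen 10 (rule 45): 100010111
Gen 11 (rule 54): 110111000
Gen 12 (rule 45): 101100011

Answer: 10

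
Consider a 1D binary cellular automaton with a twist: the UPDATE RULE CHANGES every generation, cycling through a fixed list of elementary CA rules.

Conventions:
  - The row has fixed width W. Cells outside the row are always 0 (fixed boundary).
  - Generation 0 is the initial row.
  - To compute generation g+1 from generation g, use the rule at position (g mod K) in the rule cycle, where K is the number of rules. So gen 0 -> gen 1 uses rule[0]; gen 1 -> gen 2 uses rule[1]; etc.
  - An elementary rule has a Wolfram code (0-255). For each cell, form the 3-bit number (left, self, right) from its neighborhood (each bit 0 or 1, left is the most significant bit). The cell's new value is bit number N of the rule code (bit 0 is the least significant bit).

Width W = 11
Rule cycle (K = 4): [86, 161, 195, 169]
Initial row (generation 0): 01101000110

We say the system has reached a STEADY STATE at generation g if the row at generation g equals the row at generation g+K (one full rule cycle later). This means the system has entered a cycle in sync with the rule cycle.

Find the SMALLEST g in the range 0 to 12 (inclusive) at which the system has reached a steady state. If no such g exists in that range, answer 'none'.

Gen 0: 01101000110
Gen 1 (rule 86): 10101101011
Gen 2 (rule 161): 01010010100
Gen 3 (rule 195): 10000100001
Gen 4 (rule 169): 00110001100
Gen 5 (rule 86): 01011010110
Gen 6 (rule 161): 00100101000
Gen 7 (rule 195): 11001000011
Gen 8 (rule 169): 10000011010
Gen 9 (rule 86): 11000101011
Gen 10 (rule 161): 00010010100
Gen 11 (rule 195): 11100100001
Gen 12 (rule 169): 11000001100
Gen 13 (rule 86): 01100010110
Gen 14 (rule 161): 00001001000
Gen 15 (rule 195): 11110010011
Gen 16 (rule 169): 11100000010

Answer: none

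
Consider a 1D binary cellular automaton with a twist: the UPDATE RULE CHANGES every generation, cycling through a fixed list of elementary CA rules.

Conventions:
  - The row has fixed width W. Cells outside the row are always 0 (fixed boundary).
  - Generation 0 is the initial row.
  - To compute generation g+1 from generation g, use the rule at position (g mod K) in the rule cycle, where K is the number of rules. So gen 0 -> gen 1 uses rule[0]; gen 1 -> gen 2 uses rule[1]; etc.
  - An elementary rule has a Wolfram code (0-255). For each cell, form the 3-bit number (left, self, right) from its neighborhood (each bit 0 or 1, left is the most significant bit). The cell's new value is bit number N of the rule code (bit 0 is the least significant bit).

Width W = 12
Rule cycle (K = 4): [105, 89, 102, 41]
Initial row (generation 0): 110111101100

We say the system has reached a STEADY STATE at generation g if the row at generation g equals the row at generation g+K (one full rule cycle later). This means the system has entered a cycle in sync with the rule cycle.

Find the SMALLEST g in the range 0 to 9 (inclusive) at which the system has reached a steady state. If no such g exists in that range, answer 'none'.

Gen 0: 110111101100
Gen 1 (rule 105): 111100111101
Gen 2 (rule 89): 100110100100
Gen 3 (rule 102): 101011101100
Gen 4 (rule 41): 010110011001
Gen 5 (rule 105): 001110011000
Gen 6 (rule 89): 101011011111
Gen 7 (rule 102): 111101100001
Gen 8 (rule 41): 100011001100
Gen 9 (rule 105): 001011001101
Gen 10 (rule 89): 100011101100
Gen 11 (rule 102): 100100110100
Gen 12 (rule 41): 000000101001
Gen 13 (rule 105): 111110010000

Answer: none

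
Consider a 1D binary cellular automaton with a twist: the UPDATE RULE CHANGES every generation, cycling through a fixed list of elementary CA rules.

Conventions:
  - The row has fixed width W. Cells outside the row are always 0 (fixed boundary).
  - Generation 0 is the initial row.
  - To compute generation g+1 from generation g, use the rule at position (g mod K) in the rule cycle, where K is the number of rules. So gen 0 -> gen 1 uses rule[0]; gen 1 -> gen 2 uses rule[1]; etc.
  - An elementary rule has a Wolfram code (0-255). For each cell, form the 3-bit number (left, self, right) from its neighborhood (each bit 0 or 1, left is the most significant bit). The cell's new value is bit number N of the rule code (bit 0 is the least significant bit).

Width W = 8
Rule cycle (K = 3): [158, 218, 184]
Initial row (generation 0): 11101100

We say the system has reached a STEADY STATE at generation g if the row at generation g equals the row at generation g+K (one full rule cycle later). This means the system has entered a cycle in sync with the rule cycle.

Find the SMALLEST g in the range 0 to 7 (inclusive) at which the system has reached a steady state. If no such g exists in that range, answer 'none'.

Gen 0: 11101100
Gen 1 (rule 158): 11001010
Gen 2 (rule 218): 11110001
Gen 3 (rule 184): 11101000
Gen 4 (rule 158): 11001100
Gen 5 (rule 218): 11111110
Gen 6 (rule 184): 11111101
Gen 7 (rule 158): 11111001
Gen 8 (rule 218): 11111110
Gen 9 (rule 184): 11111101
Gen 10 (rule 158): 11111001

Answer: 5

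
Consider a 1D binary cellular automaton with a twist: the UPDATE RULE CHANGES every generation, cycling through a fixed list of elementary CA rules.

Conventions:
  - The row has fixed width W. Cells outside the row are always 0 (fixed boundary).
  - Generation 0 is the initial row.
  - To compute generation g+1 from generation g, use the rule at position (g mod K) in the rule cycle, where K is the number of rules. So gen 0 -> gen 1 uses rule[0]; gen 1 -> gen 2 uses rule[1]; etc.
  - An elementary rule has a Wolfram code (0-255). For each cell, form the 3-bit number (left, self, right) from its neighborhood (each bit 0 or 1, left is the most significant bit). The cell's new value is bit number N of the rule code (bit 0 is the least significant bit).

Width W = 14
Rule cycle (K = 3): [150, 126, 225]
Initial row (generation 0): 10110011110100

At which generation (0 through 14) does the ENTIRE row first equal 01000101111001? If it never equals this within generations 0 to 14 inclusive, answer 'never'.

Gen 0: 10110011110100
Gen 1 (rule 150): 10001101100110
Gen 2 (rule 126): 11011111111111
Gen 3 (rule 225): 01101111111111
Gen 4 (rule 150): 10000111111110
Gen 5 (rule 126): 11001100000011
Gen 6 (rule 225): 01000101111001
Gen 7 (rule 150): 11101100110111
Gen 8 (rule 126): 10111111111101
Gen 9 (rule 225): 01011111111110
Gen 10 (rule 150): 11001111111101
Gen 11 (rule 126): 11111000000111
Gen 12 (rule 225): 01111011110011
Gen 13 (rule 150): 10110001101100
Gen 14 (rule 126): 11111011111110

Answer: 6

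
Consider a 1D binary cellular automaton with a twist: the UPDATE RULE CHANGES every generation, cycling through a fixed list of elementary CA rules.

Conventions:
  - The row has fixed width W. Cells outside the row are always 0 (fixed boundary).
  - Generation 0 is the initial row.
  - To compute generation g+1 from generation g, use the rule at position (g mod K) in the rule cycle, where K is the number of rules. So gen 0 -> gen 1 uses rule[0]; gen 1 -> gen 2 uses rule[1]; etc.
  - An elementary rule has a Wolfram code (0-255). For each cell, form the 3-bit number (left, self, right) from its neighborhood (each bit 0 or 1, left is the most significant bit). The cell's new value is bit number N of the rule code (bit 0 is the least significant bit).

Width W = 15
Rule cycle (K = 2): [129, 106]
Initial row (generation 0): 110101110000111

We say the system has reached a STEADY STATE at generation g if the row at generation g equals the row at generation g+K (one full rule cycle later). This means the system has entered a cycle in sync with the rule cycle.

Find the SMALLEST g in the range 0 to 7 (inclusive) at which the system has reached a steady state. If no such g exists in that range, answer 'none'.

Answer: none

Derivation:
Gen 0: 110101110000111
Gen 1 (rule 129): 000000100110010
Gen 2 (rule 106): 000001001110100
Gen 3 (rule 129): 111100000100001
Gen 4 (rule 106): 100100001000010
Gen 5 (rule 129): 000001100011000
Gen 6 (rule 106): 000011100111000
Gen 7 (rule 129): 111001000010011
Gen 8 (rule 106): 101010000100111
Gen 9 (rule 129): 000000110000010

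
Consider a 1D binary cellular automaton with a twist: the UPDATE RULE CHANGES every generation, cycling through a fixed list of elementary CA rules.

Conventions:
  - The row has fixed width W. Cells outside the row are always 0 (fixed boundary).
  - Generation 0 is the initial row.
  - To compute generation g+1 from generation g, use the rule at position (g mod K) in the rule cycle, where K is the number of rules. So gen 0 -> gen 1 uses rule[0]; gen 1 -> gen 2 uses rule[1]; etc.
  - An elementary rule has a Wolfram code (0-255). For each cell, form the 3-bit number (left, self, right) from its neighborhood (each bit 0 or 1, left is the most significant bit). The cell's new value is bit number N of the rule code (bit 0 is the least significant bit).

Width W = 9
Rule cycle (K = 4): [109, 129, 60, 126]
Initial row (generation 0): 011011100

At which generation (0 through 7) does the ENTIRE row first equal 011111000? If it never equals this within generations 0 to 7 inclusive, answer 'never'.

Gen 0: 011011100
Gen 1 (rule 109): 011110101
Gen 2 (rule 129): 001100000
Gen 3 (rule 60): 001010000
Gen 4 (rule 126): 011111000
Gen 5 (rule 109): 010001011
Gen 6 (rule 129): 000100000
Gen 7 (rule 60): 000110000

Answer: 4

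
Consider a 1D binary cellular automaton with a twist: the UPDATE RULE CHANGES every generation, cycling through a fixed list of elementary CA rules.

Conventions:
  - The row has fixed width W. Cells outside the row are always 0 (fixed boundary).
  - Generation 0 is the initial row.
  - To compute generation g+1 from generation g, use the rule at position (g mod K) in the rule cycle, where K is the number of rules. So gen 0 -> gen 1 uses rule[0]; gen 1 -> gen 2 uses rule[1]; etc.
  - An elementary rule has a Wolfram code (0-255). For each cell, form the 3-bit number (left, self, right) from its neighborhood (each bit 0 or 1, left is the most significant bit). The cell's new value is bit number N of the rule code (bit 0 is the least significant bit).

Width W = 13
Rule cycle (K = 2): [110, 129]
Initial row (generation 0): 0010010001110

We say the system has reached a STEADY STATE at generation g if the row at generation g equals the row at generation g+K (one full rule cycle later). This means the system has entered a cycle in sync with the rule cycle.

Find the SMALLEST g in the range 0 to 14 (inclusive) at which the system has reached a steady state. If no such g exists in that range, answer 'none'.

Answer: none

Derivation:
Gen 0: 0010010001110
Gen 1 (rule 110): 0110110011010
Gen 2 (rule 129): 0000000000000
Gen 3 (rule 110): 0000000000000
Gen 4 (rule 129): 1111111111111
Gen 5 (rule 110): 1000000000001
Gen 6 (rule 129): 0011111111100
Gen 7 (rule 110): 0110000000100
Gen 8 (rule 129): 0000111110001
Gen 9 (rule 110): 0001100010011
Gen 10 (rule 129): 1100001000000
Gen 11 (rule 110): 1100011000000
Gen 12 (rule 129): 0001000011111
Gen 13 (rule 110): 0011000110001
Gen 14 (rule 129): 1000010000100
Gen 15 (rule 110): 1000110001100
Gen 16 (rule 129): 0010000100001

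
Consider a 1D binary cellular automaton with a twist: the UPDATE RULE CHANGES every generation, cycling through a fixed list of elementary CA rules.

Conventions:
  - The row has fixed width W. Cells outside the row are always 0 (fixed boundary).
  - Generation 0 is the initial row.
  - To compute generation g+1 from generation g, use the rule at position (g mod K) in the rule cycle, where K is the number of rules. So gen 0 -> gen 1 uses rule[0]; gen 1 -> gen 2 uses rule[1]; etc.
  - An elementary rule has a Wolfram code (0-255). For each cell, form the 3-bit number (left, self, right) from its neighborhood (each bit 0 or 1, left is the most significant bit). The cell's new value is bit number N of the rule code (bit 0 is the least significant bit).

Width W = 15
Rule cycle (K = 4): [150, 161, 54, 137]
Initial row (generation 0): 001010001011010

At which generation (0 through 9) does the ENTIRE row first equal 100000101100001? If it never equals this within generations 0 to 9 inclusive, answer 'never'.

Gen 0: 001010001011010
Gen 1 (rule 150): 011011011000011
Gen 2 (rule 161): 000100100011000
Gen 3 (rule 54): 001111110100100
Gen 4 (rule 137): 101111100000001
Gen 5 (rule 150): 100111010000011
Gen 6 (rule 161): 000010100111000
Gen 7 (rule 54): 000111111000100
Gen 8 (rule 137): 110111110010001
Gen 9 (rule 150): 000011101111011

Answer: never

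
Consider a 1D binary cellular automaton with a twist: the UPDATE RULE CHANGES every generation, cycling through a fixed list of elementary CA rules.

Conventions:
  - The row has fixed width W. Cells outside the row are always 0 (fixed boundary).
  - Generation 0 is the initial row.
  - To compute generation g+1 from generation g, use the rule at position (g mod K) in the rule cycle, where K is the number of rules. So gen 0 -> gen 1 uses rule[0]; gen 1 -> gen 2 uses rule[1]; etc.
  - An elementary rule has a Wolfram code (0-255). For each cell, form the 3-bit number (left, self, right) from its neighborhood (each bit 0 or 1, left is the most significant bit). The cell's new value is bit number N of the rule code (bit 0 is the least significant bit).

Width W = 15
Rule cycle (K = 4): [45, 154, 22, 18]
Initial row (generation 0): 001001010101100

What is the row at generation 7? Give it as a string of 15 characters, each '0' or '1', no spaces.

Gen 0: 001001010101100
Gen 1 (rule 45): 101001111111001
Gen 2 (rule 154): 000111111110110
Gen 3 (rule 22): 001000000000001
Gen 4 (rule 18): 010100000000010
Gen 5 (rule 45): 011101111111010
Gen 6 (rule 154): 111001111110001
Gen 7 (rule 22): 000110000001011

Answer: 000110000001011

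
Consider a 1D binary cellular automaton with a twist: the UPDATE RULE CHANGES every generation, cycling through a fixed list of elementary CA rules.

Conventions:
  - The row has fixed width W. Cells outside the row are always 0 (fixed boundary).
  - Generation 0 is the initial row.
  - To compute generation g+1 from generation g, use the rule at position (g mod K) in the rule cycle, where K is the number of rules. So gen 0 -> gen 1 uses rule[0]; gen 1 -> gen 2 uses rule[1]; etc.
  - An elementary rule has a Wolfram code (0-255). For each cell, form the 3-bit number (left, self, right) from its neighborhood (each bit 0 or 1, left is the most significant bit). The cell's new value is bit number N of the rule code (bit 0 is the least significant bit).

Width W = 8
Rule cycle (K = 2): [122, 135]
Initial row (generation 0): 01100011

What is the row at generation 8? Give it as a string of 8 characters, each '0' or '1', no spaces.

Gen 0: 01100011
Gen 1 (rule 122): 11110111
Gen 2 (rule 135): 01100010
Gen 3 (rule 122): 11110101
Gen 4 (rule 135): 01100101
Gen 5 (rule 122): 11111010
Gen 6 (rule 135): 01110010
Gen 7 (rule 122): 11011101
Gen 8 (rule 135): 00001001

Answer: 00001001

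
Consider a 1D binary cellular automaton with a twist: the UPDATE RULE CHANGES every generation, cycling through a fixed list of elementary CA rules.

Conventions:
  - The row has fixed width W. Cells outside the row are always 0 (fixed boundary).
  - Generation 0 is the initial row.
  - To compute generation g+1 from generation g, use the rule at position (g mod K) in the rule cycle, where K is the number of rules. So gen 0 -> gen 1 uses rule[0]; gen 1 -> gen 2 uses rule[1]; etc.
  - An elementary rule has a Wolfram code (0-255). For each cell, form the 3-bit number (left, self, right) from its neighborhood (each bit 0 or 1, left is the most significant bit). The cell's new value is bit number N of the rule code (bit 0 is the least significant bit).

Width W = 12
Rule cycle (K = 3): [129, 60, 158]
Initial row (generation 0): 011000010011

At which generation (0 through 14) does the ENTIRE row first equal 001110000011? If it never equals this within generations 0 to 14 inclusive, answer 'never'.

Answer: never

Derivation:
Gen 0: 011000010011
Gen 1 (rule 129): 000011000000
Gen 2 (rule 60): 000010100000
Gen 3 (rule 158): 000110110000
Gen 4 (rule 129): 110000000111
Gen 5 (rule 60): 101000000100
Gen 6 (rule 158): 101100001110
Gen 7 (rule 129): 000001100100
Gen 8 (rule 60): 000001010110
Gen 9 (rule 158): 000011010101
Gen 10 (rule 129): 111000000000
Gen 11 (rule 60): 100100000000
Gen 12 (rule 158): 111110000000
Gen 13 (rule 129): 011100111111
Gen 14 (rule 60): 010010100000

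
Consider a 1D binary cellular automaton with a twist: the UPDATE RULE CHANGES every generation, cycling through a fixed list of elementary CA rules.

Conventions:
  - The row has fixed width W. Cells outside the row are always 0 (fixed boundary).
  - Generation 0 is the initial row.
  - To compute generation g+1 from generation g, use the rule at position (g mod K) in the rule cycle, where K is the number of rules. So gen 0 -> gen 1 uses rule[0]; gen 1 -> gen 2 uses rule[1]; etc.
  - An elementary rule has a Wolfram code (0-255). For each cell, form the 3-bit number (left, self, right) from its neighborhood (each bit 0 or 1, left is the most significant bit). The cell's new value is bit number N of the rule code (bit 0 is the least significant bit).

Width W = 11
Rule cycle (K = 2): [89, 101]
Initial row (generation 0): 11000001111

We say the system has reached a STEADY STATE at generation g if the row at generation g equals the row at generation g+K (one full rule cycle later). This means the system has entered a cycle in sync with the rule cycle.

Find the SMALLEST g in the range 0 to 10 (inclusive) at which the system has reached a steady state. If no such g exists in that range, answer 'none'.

Answer: none

Derivation:
Gen 0: 11000001111
Gen 1 (rule 89): 11111101001
Gen 2 (rule 101): 00000111001
Gen 3 (rule 89): 11110101100
Gen 4 (rule 101): 00011110101
Gen 5 (rule 89): 11010010000
Gen 6 (rule 101): 01110010111
Gen 7 (rule 89): 01011000101
Gen 8 (rule 101): 01101010111
Gen 9 (rule 89): 01100000101
Gen 10 (rule 101): 00101110111
Gen 11 (rule 89): 10001010101
Gen 12 (rule 101): 10101111111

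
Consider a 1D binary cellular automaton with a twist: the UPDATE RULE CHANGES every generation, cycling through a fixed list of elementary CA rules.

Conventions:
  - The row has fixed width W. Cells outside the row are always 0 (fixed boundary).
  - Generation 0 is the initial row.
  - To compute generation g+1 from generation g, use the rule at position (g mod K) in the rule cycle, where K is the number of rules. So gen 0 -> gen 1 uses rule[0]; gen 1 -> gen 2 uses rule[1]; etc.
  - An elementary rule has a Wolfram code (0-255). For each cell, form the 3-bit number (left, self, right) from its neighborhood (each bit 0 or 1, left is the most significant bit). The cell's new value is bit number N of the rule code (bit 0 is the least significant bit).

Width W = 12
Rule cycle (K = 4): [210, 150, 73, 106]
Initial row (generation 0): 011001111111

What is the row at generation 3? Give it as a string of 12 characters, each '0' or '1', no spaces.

Gen 0: 011001111111
Gen 1 (rule 210): 101110111111
Gen 2 (rule 150): 100100011110
Gen 3 (rule 73): 000001010010

Answer: 000001010010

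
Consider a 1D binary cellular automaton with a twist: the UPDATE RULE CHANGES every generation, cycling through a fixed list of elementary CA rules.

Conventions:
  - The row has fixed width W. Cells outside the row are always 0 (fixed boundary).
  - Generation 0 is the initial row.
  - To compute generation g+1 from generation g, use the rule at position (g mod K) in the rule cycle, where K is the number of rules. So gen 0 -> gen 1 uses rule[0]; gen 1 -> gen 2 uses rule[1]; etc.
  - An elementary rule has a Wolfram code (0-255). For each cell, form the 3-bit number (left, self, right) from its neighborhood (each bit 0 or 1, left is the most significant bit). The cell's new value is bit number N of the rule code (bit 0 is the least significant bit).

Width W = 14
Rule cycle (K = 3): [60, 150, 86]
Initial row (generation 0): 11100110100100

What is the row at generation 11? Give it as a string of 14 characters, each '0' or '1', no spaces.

Answer: 11110100010100

Derivation:
Gen 0: 11100110100100
Gen 1 (rule 60): 10010101110110
Gen 2 (rule 150): 11110100100001
Gen 3 (rule 86): 00010111110011
Gen 4 (rule 60): 00011100001010
Gen 5 (rule 150): 00101010011011
Gen 6 (rule 86): 01101011101001
Gen 7 (rule 60): 01011110011101
Gen 8 (rule 150): 11001101101001
Gen 9 (rule 86): 01110100101111
Gen 10 (rule 60): 01001110111000
Gen 11 (rule 150): 11110100010100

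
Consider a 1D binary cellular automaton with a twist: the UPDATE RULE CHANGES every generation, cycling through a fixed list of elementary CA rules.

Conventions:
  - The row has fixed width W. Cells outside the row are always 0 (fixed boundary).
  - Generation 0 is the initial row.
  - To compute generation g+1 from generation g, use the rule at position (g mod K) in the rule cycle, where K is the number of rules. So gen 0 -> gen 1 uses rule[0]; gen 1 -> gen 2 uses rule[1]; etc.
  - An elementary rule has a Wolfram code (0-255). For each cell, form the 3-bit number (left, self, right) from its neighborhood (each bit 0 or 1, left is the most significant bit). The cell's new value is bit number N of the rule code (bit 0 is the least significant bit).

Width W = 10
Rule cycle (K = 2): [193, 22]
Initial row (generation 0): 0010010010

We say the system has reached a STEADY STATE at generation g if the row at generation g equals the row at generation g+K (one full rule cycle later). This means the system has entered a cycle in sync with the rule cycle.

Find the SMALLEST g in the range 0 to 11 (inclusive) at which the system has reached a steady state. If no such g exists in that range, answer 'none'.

Answer: 2

Derivation:
Gen 0: 0010010010
Gen 1 (rule 193): 1000000000
Gen 2 (rule 22): 1100000000
Gen 3 (rule 193): 0101111111
Gen 4 (rule 22): 1100000000
Gen 5 (rule 193): 0101111111
Gen 6 (rule 22): 1100000000
Gen 7 (rule 193): 0101111111
Gen 8 (rule 22): 1100000000
Gen 9 (rule 193): 0101111111
Gen 10 (rule 22): 1100000000
Gen 11 (rule 193): 0101111111
Gen 12 (rule 22): 1100000000
Gen 13 (rule 193): 0101111111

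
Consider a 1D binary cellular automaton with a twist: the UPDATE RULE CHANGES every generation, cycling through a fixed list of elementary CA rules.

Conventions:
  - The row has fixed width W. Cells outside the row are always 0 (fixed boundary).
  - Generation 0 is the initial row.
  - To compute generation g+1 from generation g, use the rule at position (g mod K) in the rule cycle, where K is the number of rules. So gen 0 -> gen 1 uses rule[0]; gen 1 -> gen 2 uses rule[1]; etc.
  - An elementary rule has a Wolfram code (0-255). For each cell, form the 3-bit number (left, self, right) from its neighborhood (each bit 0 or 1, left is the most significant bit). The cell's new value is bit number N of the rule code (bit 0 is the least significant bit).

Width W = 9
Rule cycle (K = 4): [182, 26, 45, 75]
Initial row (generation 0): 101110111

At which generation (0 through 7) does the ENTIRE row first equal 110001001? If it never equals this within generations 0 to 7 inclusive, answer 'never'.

Gen 0: 101110111
Gen 1 (rule 182): 110101010
Gen 2 (rule 26): 100000001
Gen 3 (rule 45): 101111101
Gen 4 (rule 75): 001000100
Gen 5 (rule 182): 011101110
Gen 6 (rule 26): 110001001
Gen 7 (rule 45): 100101001

Answer: 6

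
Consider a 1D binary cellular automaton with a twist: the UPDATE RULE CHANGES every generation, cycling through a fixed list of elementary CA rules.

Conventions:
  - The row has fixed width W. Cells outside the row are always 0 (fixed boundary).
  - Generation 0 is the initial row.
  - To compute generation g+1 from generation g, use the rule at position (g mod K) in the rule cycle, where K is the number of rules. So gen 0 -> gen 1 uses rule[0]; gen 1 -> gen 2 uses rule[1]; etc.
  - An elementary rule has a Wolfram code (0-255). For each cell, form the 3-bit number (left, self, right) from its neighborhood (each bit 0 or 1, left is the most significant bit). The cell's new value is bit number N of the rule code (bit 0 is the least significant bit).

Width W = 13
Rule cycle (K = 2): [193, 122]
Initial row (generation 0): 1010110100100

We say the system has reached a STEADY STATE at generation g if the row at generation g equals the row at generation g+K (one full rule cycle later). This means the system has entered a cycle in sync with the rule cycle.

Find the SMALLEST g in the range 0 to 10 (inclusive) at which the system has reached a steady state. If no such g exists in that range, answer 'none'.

Answer: none

Derivation:
Gen 0: 1010110100100
Gen 1 (rule 193): 0000010000001
Gen 2 (rule 122): 0000101000010
Gen 3 (rule 193): 1110000011000
Gen 4 (rule 122): 1011000111100
Gen 5 (rule 193): 0001010011101
Gen 6 (rule 122): 0010101110110
Gen 7 (rule 193): 1000000110010
Gen 8 (rule 122): 0100001111101
Gen 9 (rule 193): 0001100111100
Gen 10 (rule 122): 0011111100110
Gen 11 (rule 193): 1001111100010
Gen 12 (rule 122): 0111000110101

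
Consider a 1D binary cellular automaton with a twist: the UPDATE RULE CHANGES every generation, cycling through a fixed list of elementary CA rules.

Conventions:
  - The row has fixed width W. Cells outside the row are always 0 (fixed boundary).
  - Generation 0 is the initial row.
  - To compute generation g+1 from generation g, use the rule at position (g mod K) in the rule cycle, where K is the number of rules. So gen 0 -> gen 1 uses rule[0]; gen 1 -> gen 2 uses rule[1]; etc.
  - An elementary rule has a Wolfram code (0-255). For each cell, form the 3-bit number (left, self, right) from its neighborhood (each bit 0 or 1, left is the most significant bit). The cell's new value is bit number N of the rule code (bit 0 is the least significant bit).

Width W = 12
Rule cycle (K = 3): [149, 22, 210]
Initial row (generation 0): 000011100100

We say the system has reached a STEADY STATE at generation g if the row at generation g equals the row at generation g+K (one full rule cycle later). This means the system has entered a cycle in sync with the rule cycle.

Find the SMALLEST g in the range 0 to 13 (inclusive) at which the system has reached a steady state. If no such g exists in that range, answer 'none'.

Gen 0: 000011100100
Gen 1 (rule 149): 111001010111
Gen 2 (rule 22): 000111010000
Gen 3 (rule 210): 001011001000
Gen 4 (rule 149): 101000101111
Gen 5 (rule 22): 101101100000
Gen 6 (rule 210): 000100110000
Gen 7 (rule 149): 110110001111
Gen 8 (rule 22): 000001010000
Gen 9 (rule 210): 000010001000
Gen 10 (rule 149): 111011101111
Gen 11 (rule 22): 000000000000
Gen 12 (rule 210): 000000000000
Gen 13 (rule 149): 111111111111
Gen 14 (rule 22): 000000000000
Gen 15 (rule 210): 000000000000
Gen 16 (rule 149): 111111111111

Answer: 11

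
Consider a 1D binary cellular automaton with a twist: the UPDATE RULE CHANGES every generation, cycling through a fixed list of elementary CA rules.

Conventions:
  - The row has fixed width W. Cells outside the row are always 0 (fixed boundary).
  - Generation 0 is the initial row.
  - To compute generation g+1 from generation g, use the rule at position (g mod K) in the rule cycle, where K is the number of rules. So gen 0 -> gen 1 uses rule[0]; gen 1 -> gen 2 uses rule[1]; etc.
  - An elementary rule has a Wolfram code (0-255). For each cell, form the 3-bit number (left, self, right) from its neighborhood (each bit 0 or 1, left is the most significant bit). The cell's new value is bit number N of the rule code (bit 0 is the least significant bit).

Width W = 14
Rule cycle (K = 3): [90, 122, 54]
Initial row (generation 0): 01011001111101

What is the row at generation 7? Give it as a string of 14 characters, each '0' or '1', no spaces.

Answer: 10000111011101

Derivation:
Gen 0: 01011001111101
Gen 1 (rule 90): 10011111000100
Gen 2 (rule 122): 01110001101010
Gen 3 (rule 54): 10001010011111
Gen 4 (rule 90): 01010001110001
Gen 5 (rule 122): 10101011011010
Gen 6 (rule 54): 11111100100111
Gen 7 (rule 90): 10000111011101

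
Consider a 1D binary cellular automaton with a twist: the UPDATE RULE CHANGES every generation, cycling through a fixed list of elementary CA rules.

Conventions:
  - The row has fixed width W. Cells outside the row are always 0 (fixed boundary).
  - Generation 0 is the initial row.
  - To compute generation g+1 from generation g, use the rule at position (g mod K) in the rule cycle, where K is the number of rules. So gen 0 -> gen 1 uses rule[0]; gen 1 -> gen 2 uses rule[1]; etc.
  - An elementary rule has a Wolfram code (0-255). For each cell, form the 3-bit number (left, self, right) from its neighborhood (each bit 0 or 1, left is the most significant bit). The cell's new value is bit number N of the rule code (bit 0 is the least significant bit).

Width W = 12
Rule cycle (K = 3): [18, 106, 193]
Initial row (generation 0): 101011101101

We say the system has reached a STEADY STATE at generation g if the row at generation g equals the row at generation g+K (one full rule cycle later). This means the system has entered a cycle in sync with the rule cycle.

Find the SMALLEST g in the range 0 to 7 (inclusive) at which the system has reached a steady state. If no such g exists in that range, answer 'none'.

Gen 0: 101011101101
Gen 1 (rule 18): 000000000000
Gen 2 (rule 106): 000000000000
Gen 3 (rule 193): 111111111111
Gen 4 (rule 18): 000000000000
Gen 5 (rule 106): 000000000000
Gen 6 (rule 193): 111111111111
Gen 7 (rule 18): 000000000000
Gen 8 (rule 106): 000000000000
Gen 9 (rule 193): 111111111111
Gen 10 (rule 18): 000000000000

Answer: 1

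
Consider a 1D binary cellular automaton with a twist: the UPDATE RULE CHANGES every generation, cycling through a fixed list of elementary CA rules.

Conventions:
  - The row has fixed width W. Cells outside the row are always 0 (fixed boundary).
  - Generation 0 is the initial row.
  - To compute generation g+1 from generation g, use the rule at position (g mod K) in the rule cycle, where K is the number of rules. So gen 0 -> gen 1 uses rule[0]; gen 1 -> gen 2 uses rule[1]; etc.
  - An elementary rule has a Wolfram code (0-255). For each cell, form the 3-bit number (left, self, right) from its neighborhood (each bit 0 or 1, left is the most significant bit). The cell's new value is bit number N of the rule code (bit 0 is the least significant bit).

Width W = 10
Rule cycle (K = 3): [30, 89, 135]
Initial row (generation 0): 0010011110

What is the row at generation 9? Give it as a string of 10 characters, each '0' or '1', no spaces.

Gen 0: 0010011110
Gen 1 (rule 30): 0111110001
Gen 2 (rule 89): 0100011100
Gen 3 (rule 135): 1101101001
Gen 4 (rule 30): 1001001111
Gen 5 (rule 89): 0100101001
Gen 6 (rule 135): 1101101011
Gen 7 (rule 30): 1001001010
Gen 8 (rule 89): 0100100001
Gen 9 (rule 135): 1101101111

Answer: 1101101111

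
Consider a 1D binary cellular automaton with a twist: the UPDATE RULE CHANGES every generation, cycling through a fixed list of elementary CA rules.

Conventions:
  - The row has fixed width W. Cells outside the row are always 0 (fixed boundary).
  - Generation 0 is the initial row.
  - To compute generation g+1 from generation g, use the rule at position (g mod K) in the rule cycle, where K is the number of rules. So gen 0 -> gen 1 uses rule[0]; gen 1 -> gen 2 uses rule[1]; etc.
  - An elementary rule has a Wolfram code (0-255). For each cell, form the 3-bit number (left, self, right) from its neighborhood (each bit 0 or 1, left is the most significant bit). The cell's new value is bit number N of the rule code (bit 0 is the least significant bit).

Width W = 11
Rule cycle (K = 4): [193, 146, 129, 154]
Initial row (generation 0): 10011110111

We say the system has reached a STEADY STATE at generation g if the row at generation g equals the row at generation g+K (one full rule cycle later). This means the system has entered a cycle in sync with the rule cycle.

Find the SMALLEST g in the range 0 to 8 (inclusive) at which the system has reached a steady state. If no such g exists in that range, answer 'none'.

Gen 0: 10011110111
Gen 1 (rule 193): 00001110011
Gen 2 (rule 146): 00010101100
Gen 3 (rule 129): 11000000001
Gen 4 (rule 154): 10100000010
Gen 5 (rule 193): 00001111000
Gen 6 (rule 146): 00010110100
Gen 7 (rule 129): 11000000001
Gen 8 (rule 154): 10100000010
Gen 9 (rule 193): 00001111000
Gen 10 (rule 146): 00010110100
Gen 11 (rule 129): 11000000001
Gen 12 (rule 154): 10100000010

Answer: 3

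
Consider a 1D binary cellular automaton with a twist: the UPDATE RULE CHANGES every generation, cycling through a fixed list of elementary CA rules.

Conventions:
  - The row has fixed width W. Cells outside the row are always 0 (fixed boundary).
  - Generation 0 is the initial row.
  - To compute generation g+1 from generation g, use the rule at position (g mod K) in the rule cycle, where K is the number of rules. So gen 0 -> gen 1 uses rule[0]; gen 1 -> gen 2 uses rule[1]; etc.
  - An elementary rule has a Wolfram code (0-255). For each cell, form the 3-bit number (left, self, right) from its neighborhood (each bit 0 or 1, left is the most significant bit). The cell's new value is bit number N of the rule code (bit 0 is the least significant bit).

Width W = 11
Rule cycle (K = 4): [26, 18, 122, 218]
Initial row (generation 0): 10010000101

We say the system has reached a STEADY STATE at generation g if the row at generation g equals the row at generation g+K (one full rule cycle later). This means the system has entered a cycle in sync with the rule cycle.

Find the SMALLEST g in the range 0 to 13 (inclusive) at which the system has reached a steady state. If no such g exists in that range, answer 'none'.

Answer: none

Derivation:
Gen 0: 10010000101
Gen 1 (rule 26): 01101001000
Gen 2 (rule 18): 10000110100
Gen 3 (rule 122): 01001111010
Gen 4 (rule 218): 10111111001
Gen 5 (rule 26): 00100000110
Gen 6 (rule 18): 01010001001
Gen 7 (rule 122): 10101010110
Gen 8 (rule 218): 00000000111
Gen 9 (rule 26): 00000001100
Gen 10 (rule 18): 00000010010
Gen 11 (rule 122): 00000101101
Gen 12 (rule 218): 00001001100
Gen 13 (rule 26): 00010111010
Gen 14 (rule 18): 00100000001
Gen 15 (rule 122): 01010000010
Gen 16 (rule 218): 10001000101
Gen 17 (rule 26): 01010101000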